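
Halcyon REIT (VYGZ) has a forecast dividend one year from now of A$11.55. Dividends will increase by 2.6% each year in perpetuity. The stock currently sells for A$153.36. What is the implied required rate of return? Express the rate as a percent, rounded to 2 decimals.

10.13%

Rearranging the constant-growth DDM: r = D₁/P₀ + g.
r = 11.5500 / 153.36 + 0.026 = 0.07531 + 0.026 = 0.10131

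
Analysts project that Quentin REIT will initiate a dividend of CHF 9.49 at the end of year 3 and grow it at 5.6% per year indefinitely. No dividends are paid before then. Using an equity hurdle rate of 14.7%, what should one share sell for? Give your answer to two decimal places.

Deferred-dividend DDM. At t=2 the remaining stream is a growing perpetuity with first payment D_3 = 9.49.
V_2 = D_3/(r−g) = 9.49/(0.147−0.056) = 104.2857
P₀ = V_2/(1+r)^2 = 104.2857/(1+0.147)^2 = 79.2680

CHF 79.27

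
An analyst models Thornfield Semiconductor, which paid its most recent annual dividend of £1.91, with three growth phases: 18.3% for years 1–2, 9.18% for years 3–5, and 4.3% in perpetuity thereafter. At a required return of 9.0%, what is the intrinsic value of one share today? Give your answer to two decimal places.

Three-stage DDM. Project D₁…D_5; terminal Gordon value at t=5 with g = 0.043; discount at r = 0.09.
D_1 = 2.2595
D_2 = 2.6730
D_3 = 2.9184
D_4 = 3.1863
D_5 = 3.4788
TV_5 = 3.6284/(0.09−0.043) = 77.2002
P₀ = Σ Dₜ/(1+r)ᵗ + TV_5/(1+r)^5 = 61.2695

£61.27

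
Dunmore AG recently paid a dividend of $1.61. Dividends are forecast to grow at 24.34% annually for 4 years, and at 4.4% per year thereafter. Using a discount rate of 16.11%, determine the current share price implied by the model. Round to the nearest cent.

$26.54

Two-stage DDM. Project D₁…D_4 at 0.2434, terminal growth 0.044, discount at r = 0.1611.
D_1 = 2.0019
D_2 = 2.4891
D_3 = 3.0950
D_4 = 3.8483
Terminal value at t=4: TV = D_5/(r−g) = 4.0176/(0.1611−0.044) = 34.3094
P₀ = 2.0019/(1+0.1611)^1 + 2.4891/(1+0.1611)^2 + 3.0950/(1+0.1611)^3 + 3.8483/(1+0.1611)^4 + 34.3094/(1+0.1611)^4 = 26.5420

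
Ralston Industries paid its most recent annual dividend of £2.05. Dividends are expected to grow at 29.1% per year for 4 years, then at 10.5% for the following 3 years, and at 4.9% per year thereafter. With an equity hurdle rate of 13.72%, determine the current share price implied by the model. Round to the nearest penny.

£58.17

Three-stage DDM. Project D₁…D_7; terminal Gordon value at t=7 with g = 0.049; discount at r = 0.1372.
D_1 = 2.6465
D_2 = 3.4167
D_3 = 4.4110
D_4 = 5.6945
D_5 = 6.2925
D_6 = 6.9532
D_7 = 7.6833
TV_7 = 8.0597/(0.1372−0.049) = 91.3803
P₀ = Σ Dₜ/(1+r)ᵗ + TV_7/(1+r)^7 = 58.1738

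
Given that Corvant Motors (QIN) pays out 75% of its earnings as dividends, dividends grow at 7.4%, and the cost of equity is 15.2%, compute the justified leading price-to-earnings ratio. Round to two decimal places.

9.62

Justified leading P/E = b/(r−g) = 0.75/(0.152−0.074) = 9.6154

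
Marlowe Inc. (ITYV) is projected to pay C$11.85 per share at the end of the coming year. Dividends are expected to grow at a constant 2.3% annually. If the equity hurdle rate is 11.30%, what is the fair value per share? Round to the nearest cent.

C$131.67

Gordon growth model: P₀ = D₁/(r − g), with D₁ = 11.85 given directly.
P₀ = 11.8500 / (0.113 − 0.023) = 11.8500 / 0.09 = 131.6667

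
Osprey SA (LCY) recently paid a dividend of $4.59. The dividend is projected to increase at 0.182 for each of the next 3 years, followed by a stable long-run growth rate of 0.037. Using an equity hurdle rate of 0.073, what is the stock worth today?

$193.50

Two-stage DDM. Project D₁…D_3 at 0.182, terminal growth 0.037, discount at r = 0.073.
D_1 = 5.4254
D_2 = 6.4128
D_3 = 7.5799
Terminal value at t=3: TV = D_4/(r−g) = 7.8604/(0.073−0.037) = 218.3441
P₀ = 5.4254/(1+0.073)^1 + 6.4128/(1+0.073)^2 + 7.5799/(1+0.073)^3 + 218.3441/(1+0.073)^3 = 193.5049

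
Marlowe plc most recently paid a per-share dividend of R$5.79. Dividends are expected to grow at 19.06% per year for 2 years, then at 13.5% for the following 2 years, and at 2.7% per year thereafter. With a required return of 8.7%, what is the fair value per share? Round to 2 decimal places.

R$157.74

Three-stage DDM. Project D₁…D_4; terminal Gordon value at t=4 with g = 0.027; discount at r = 0.087.
D_1 = 6.8936
D_2 = 8.2075
D_3 = 9.3155
D_4 = 10.5731
TV_4 = 10.8586/(0.087−0.027) = 180.9761
P₀ = Σ Dₜ/(1+r)ᵗ + TV_4/(1+r)^4 = 157.7436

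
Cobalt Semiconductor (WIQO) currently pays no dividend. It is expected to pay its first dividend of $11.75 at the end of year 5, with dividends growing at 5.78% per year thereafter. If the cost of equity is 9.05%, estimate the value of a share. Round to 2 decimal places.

$254.09

Deferred-dividend DDM. At t=4 the remaining stream is a growing perpetuity with first payment D_5 = 11.75.
V_4 = D_5/(r−g) = 11.75/(0.0905−0.0578) = 359.3272
P₀ = V_4/(1+r)^4 = 359.3272/(1+0.0905)^4 = 254.0899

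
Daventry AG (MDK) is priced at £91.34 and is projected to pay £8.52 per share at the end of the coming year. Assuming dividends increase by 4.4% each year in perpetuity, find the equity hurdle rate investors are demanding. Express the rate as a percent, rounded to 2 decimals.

13.73%

Rearranging the constant-growth DDM: r = D₁/P₀ + g.
r = 8.5200 / 91.34 + 0.044 = 0.09328 + 0.044 = 0.13728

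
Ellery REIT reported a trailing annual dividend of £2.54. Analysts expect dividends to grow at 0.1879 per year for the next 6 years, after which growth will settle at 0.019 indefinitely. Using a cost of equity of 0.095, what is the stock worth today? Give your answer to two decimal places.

Two-stage DDM. Project D₁…D_6 at 0.1879, terminal growth 0.019, discount at r = 0.095.
D_1 = 3.0173
D_2 = 3.5842
D_3 = 4.2577
D_4 = 5.0577
D_5 = 6.0080
D_6 = 7.1370
Terminal value at t=6: TV = D_7/(r−g) = 7.2726/(0.095−0.019) = 95.6916
P₀ = 3.0173/(1+0.095)^1 + 3.5842/(1+0.095)^2 + 4.2577/(1+0.095)^3 + 5.0577/(1+0.095)^4 + 6.0080/(1+0.095)^5 + 7.1370/(1+0.095)^6 + 95.6916/(1+0.095)^6 = 75.9747

£75.97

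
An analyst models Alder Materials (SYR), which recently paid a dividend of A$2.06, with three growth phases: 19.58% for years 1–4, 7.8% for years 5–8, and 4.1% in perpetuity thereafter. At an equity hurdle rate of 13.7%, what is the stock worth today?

Three-stage DDM. Project D₁…D_8; terminal Gordon value at t=8 with g = 0.041; discount at r = 0.137.
D_1 = 2.4633
D_2 = 2.9457
D_3 = 3.5224
D_4 = 4.2121
D_5 = 4.5407
D_6 = 4.8948
D_7 = 5.2766
D_8 = 5.6882
TV_8 = 5.9214/(0.137−0.041) = 61.6816
P₀ = Σ Dₜ/(1+r)ᵗ + TV_8/(1+r)^8 = 40.2852

A$40.29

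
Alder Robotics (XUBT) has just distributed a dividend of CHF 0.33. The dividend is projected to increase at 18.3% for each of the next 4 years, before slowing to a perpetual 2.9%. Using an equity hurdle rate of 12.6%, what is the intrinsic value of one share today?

Two-stage DDM. Project D₁…D_4 at 0.183, terminal growth 0.029, discount at r = 0.126.
D_1 = 0.3904
D_2 = 0.4618
D_3 = 0.5463
D_4 = 0.6463
Terminal value at t=4: TV = D_5/(r−g) = 0.6651/(0.126−0.029) = 6.8564
P₀ = 0.3904/(1+0.126)^1 + 0.4618/(1+0.126)^2 + 0.5463/(1+0.126)^3 + 0.6463/(1+0.126)^4 + 6.8564/(1+0.126)^4 = 5.7610

CHF 5.76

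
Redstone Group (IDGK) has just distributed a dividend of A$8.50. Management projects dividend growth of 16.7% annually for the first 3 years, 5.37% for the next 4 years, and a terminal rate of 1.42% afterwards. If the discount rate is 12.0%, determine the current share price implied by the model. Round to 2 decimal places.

A$133.01

Three-stage DDM. Project D₁…D_7; terminal Gordon value at t=7 with g = 0.0142; discount at r = 0.12.
D_1 = 9.9195
D_2 = 11.5761
D_3 = 13.5093
D_4 = 14.2347
D_5 = 14.9991
D_6 = 15.8046
D_7 = 16.6533
TV_7 = 16.8897/(0.12−0.0142) = 159.6384
P₀ = Σ Dₜ/(1+r)ᵗ + TV_7/(1+r)^7 = 133.0105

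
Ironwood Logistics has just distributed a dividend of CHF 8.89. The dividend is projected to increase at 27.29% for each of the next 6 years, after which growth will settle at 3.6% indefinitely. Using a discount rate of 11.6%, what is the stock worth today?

CHF 340.16

Two-stage DDM. Project D₁…D_6 at 0.2729, terminal growth 0.036, discount at r = 0.116.
D_1 = 11.3161
D_2 = 14.4042
D_3 = 18.3352
D_4 = 23.3388
D_5 = 29.7080
D_6 = 37.8153
Terminal value at t=6: TV = D_7/(r−g) = 39.1766/(0.116−0.036) = 489.7081
P₀ = 11.3161/(1+0.116)^1 + 14.4042/(1+0.116)^2 + 18.3352/(1+0.116)^3 + 23.3388/(1+0.116)^4 + 29.7080/(1+0.116)^5 + 37.8153/(1+0.116)^6 + 489.7081/(1+0.116)^6 = 340.1632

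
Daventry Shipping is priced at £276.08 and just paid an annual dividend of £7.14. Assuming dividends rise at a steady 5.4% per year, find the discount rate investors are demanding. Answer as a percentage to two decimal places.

Rearranging the constant-growth DDM: r = D₁/P₀ + g.
D₁ = 7.14 × (1 + 0.054) = 7.5256.
r = 7.5256 / 276.08 + 0.054 = 0.02726 + 0.054 = 0.08126

8.13%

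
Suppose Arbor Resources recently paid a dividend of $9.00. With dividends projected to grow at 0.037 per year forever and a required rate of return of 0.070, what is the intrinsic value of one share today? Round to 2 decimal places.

$282.82

Gordon growth model: P₀ = D₁/(r − g). D₁ = 9.00 × (1 + 0.037) = 9.3330.
P₀ = 9.3330 / (0.07 − 0.037) = 9.3330 / 0.033 = 282.8182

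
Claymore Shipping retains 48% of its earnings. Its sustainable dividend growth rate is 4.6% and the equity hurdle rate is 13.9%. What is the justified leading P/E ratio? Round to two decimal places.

5.59

Payout ratio b = 1 − 0.48 = 0.52.
Justified leading P/E = b/(r−g) = 0.52/(0.139−0.046) = 5.5914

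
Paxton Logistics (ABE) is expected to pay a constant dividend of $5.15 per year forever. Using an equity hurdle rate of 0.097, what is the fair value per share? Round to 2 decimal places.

Zero-growth DDM (perpetuity): P₀ = D/r = 5.15 / 0.097 = 53.0928

$53.09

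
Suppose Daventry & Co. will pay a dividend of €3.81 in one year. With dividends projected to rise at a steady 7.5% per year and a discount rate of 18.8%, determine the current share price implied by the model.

€33.72

Gordon growth model: P₀ = D₁/(r − g), with D₁ = 3.81 given directly.
P₀ = 3.8100 / (0.188 − 0.075) = 3.8100 / 0.113 = 33.7168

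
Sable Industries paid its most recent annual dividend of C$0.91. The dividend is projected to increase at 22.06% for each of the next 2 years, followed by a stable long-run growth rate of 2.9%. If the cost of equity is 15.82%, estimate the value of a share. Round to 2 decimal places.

Two-stage DDM. Project D₁…D_2 at 0.2206, terminal growth 0.029, discount at r = 0.1582.
D_1 = 1.1107
D_2 = 1.3558
Terminal value at t=2: TV = D_3/(r−g) = 1.3951/(0.1582−0.029) = 10.7979
P₀ = 1.1107/(1+0.1582)^1 + 1.3558/(1+0.1582)^2 + 10.7979/(1+0.1582)^2 = 10.0193

C$10.02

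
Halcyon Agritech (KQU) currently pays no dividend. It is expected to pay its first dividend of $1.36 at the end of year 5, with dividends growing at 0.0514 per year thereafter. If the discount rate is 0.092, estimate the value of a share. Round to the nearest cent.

$23.56

Deferred-dividend DDM. At t=4 the remaining stream is a growing perpetuity with first payment D_5 = 1.36.
V_4 = D_5/(r−g) = 1.36/(0.092−0.0514) = 33.4975
P₀ = V_4/(1+r)^4 = 33.4975/(1+0.092)^4 = 23.5571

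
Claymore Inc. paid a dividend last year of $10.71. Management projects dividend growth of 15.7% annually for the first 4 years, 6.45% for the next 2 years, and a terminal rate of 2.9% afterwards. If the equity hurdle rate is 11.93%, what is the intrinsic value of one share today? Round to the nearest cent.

Three-stage DDM. Project D₁…D_6; terminal Gordon value at t=6 with g = 0.029; discount at r = 0.1193.
D_1 = 12.3915
D_2 = 14.3369
D_3 = 16.5878
D_4 = 19.1921
D_5 = 20.4300
D_6 = 21.7477
TV_6 = 22.3784/(0.1193−0.029) = 247.8231
P₀ = Σ Dₜ/(1+r)ᵗ + TV_6/(1+r)^6 = 195.2860

$195.29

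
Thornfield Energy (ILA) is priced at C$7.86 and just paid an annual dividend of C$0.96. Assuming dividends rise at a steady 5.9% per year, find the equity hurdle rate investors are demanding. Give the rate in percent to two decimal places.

Rearranging the constant-growth DDM: r = D₁/P₀ + g.
D₁ = 0.96 × (1 + 0.059) = 1.0166.
r = 1.0166 / 7.86 + 0.059 = 0.12934 + 0.059 = 0.18834

18.83%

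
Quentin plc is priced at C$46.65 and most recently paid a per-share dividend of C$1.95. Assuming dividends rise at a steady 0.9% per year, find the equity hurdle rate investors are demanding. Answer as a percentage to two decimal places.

5.12%

Rearranging the constant-growth DDM: r = D₁/P₀ + g.
D₁ = 1.95 × (1 + 0.009) = 1.9675.
r = 1.9675 / 46.65 + 0.009 = 0.04218 + 0.009 = 0.05118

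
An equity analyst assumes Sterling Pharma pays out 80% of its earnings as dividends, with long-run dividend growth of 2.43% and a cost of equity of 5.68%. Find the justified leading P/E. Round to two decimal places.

24.62

Justified leading P/E = b/(r−g) = 0.80/(0.0568−0.0243) = 24.6154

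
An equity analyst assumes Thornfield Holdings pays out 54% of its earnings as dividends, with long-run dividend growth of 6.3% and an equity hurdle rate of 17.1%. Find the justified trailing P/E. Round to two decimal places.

5.31

Justified trailing P/E = b(1+g)/(r−g) = 0.54×(1+0.063)/(0.171−0.063) = 5.3150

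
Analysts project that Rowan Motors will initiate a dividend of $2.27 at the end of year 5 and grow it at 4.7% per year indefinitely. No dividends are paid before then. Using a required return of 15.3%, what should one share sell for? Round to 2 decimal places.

$12.12

Deferred-dividend DDM. At t=4 the remaining stream is a growing perpetuity with first payment D_5 = 2.27.
V_4 = D_5/(r−g) = 2.27/(0.153−0.047) = 21.4151
P₀ = V_4/(1+r)^4 = 21.4151/(1+0.153)^4 = 12.1172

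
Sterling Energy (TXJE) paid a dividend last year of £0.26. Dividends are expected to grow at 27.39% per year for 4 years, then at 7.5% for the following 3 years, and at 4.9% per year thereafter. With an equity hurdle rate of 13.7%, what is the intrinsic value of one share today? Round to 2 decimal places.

£6.62

Three-stage DDM. Project D₁…D_7; terminal Gordon value at t=7 with g = 0.049; discount at r = 0.137.
D_1 = 0.3312
D_2 = 0.4219
D_3 = 0.5375
D_4 = 0.6847
D_5 = 0.7361
D_6 = 0.7913
D_7 = 0.8506
TV_7 = 0.8923/(0.137−0.049) = 10.1399
P₀ = Σ Dₜ/(1+r)ᵗ + TV_7/(1+r)^7 = 6.6207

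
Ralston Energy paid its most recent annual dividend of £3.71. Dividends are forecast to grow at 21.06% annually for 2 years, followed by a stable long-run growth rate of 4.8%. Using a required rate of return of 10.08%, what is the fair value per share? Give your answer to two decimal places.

Two-stage DDM. Project D₁…D_2 at 0.2106, terminal growth 0.048, discount at r = 0.1008.
D_1 = 4.4913
D_2 = 5.4372
Terminal value at t=2: TV = D_3/(r−g) = 5.6982/(0.1008−0.048) = 107.9202
P₀ = 4.4913/(1+0.1008)^1 + 5.4372/(1+0.1008)^2 + 107.9202/(1+0.1008)^2 = 97.6277

£97.63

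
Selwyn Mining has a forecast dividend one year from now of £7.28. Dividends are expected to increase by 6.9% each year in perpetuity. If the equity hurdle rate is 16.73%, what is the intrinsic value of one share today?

Gordon growth model: P₀ = D₁/(r − g), with D₁ = 7.28 given directly.
P₀ = 7.2800 / (0.1673 − 0.069) = 7.2800 / 0.0983 = 74.0590

£74.06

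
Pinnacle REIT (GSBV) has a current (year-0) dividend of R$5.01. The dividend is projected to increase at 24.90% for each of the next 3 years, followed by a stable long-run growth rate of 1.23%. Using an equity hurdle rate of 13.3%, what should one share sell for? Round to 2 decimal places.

R$74.61

Two-stage DDM. Project D₁…D_3 at 0.249, terminal growth 0.0123, discount at r = 0.133.
D_1 = 6.2575
D_2 = 7.8156
D_3 = 9.7617
Terminal value at t=3: TV = D_4/(r−g) = 9.8818/(0.133−0.0123) = 81.8704
P₀ = 6.2575/(1+0.133)^1 + 7.8156/(1+0.133)^2 + 9.7617/(1+0.133)^3 + 81.8704/(1+0.133)^3 = 74.6139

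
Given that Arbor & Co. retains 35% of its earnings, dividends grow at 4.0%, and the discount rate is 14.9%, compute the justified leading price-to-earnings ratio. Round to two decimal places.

Payout ratio b = 1 − 0.35 = 0.65.
Justified leading P/E = b/(r−g) = 0.65/(0.149−0.04) = 5.9633

5.96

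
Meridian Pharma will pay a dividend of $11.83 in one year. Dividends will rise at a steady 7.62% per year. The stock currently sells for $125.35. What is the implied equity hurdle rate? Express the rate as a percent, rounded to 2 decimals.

17.06%

Rearranging the constant-growth DDM: r = D₁/P₀ + g.
r = 11.8300 / 125.35 + 0.0762 = 0.09438 + 0.0762 = 0.17058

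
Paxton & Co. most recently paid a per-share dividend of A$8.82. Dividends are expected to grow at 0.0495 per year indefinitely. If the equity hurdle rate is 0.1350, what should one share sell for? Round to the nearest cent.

Gordon growth model: P₀ = D₁/(r − g). D₁ = 8.82 × (1 + 0.0495) = 9.2566.
P₀ = 9.2566 / (0.135 − 0.0495) = 9.2566 / 0.0855 = 108.2642

A$108.26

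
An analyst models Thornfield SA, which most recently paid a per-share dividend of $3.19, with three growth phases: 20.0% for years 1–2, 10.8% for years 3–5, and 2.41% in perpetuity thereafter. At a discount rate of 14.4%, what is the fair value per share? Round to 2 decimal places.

$43.97

Three-stage DDM. Project D₁…D_5; terminal Gordon value at t=5 with g = 0.0241; discount at r = 0.144.
D_1 = 3.8280
D_2 = 4.5936
D_3 = 5.0897
D_4 = 5.6394
D_5 = 6.2485
TV_5 = 6.3990/(0.144−0.0241) = 53.3698
P₀ = Σ Dₜ/(1+r)ᵗ + TV_5/(1+r)^5 = 43.9744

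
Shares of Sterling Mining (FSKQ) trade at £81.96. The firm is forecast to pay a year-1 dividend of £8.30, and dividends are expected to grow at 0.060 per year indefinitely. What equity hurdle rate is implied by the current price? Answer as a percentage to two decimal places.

Rearranging the constant-growth DDM: r = D₁/P₀ + g.
r = 8.3000 / 81.96 + 0.06 = 0.10127 + 0.06 = 0.16127

16.13%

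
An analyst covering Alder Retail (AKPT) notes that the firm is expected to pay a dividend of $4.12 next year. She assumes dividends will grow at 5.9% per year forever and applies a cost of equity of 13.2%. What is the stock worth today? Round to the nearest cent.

Gordon growth model: P₀ = D₁/(r − g), with D₁ = 4.12 given directly.
P₀ = 4.1200 / (0.132 − 0.059) = 4.1200 / 0.073 = 56.4384

$56.44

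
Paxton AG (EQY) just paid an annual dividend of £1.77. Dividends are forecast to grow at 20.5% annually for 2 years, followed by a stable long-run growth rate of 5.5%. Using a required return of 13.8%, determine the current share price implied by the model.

£29.08

Two-stage DDM. Project D₁…D_2 at 0.205, terminal growth 0.055, discount at r = 0.138.
D_1 = 2.1329
D_2 = 2.5701
Terminal value at t=2: TV = D_3/(r−g) = 2.7114/(0.138−0.055) = 32.6679
P₀ = 2.1329/(1+0.138)^1 + 2.5701/(1+0.138)^2 + 32.6679/(1+0.138)^2 = 29.0841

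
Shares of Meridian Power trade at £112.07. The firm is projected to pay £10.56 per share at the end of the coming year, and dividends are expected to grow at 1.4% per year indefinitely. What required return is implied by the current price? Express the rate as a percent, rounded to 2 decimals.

10.82%

Rearranging the constant-growth DDM: r = D₁/P₀ + g.
r = 10.5600 / 112.07 + 0.014 = 0.09423 + 0.014 = 0.10823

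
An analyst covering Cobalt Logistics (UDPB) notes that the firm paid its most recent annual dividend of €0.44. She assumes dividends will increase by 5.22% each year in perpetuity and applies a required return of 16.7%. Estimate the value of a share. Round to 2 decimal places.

Gordon growth model: P₀ = D₁/(r − g). D₁ = 0.44 × (1 + 0.0522) = 0.4630.
P₀ = 0.4630 / (0.167 − 0.0522) = 0.4630 / 0.1148 = 4.0328

€4.03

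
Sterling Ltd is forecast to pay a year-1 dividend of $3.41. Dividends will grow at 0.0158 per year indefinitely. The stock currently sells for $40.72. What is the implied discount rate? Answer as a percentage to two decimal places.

9.95%

Rearranging the constant-growth DDM: r = D₁/P₀ + g.
r = 3.4100 / 40.72 + 0.0158 = 0.08374 + 0.0158 = 0.09954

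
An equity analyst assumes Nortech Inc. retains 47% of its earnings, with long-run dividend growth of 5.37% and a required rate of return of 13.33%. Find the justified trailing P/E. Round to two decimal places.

Payout ratio b = 1 − 0.47 = 0.53.
Justified trailing P/E = b(1+g)/(r−g) = 0.53×(1+0.0537)/(0.1333−0.0537) = 7.0158

7.02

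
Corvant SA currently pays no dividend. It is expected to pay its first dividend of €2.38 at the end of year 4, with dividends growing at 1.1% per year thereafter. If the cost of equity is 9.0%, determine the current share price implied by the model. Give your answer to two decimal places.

Deferred-dividend DDM. At t=3 the remaining stream is a growing perpetuity with first payment D_4 = 2.38.
V_3 = D_4/(r−g) = 2.38/(0.09−0.011) = 30.1266
P₀ = V_3/(1+r)^3 = 30.1266/(1+0.09)^3 = 23.2632

€23.26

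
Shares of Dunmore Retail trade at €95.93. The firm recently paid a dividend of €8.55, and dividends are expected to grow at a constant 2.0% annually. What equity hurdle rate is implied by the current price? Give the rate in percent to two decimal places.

Rearranging the constant-growth DDM: r = D₁/P₀ + g.
D₁ = 8.55 × (1 + 0.02) = 8.7210.
r = 8.7210 / 95.93 + 0.02 = 0.09091 + 0.02 = 0.11091

11.09%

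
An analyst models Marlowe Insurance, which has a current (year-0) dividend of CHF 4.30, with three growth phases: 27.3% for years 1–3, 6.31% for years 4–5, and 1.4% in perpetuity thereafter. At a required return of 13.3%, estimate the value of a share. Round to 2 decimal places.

Three-stage DDM. Project D₁…D_5; terminal Gordon value at t=5 with g = 0.014; discount at r = 0.133.
D_1 = 5.4739
D_2 = 6.9683
D_3 = 8.8706
D_4 = 9.4303
D_5 = 10.0254
TV_5 = 10.1658/(0.133−0.014) = 85.4266
P₀ = Σ Dₜ/(1+r)ᵗ + TV_5/(1+r)^5 = 73.2068

CHF 73.21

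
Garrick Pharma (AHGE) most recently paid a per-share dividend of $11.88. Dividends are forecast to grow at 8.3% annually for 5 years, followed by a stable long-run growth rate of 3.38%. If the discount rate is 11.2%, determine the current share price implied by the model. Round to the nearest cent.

$192.53

Two-stage DDM. Project D₁…D_5 at 0.083, terminal growth 0.0338, discount at r = 0.112.
D_1 = 12.8660
D_2 = 13.9339
D_3 = 15.0904
D_4 = 16.3429
D_5 = 17.6994
Terminal value at t=5: TV = D_6/(r−g) = 18.2976/(0.112−0.0338) = 233.9853
P₀ = 12.8660/(1+0.112)^1 + 13.9339/(1+0.112)^2 + 15.0904/(1+0.112)^3 + 16.3429/(1+0.112)^4 + 17.6994/(1+0.112)^5 + 233.9853/(1+0.112)^5 = 192.5258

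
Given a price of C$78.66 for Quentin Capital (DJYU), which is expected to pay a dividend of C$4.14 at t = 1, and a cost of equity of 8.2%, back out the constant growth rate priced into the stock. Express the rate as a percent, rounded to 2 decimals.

2.94%

From P₀ = D₁/(r − g), the implied growth is g = r − D₁/P₀.
g = 0.082 − 4.14/78.66 = 0.082 − 0.05263 = 0.02937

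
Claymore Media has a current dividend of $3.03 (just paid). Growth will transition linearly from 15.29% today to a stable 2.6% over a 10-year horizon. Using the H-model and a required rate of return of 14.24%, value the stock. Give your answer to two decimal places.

$43.22

H-model: P₀ = D₀[(1+g_L) + H(g_S−g_L)]/(r−g_L), with H = 10/2 = 5.
P₀ = 3.03 × [(1+0.026) + 5×(0.1529−0.026)] / (0.1424−0.026)
   = 3.03 × 1.6605 / 0.1164 = 43.2244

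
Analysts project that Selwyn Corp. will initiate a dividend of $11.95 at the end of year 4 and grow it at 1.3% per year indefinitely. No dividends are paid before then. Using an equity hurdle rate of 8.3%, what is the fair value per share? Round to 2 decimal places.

$134.40

Deferred-dividend DDM. At t=3 the remaining stream is a growing perpetuity with first payment D_4 = 11.95.
V_3 = D_4/(r−g) = 11.95/(0.083−0.013) = 170.7143
P₀ = V_3/(1+r)^3 = 170.7143/(1+0.083)^3 = 134.3954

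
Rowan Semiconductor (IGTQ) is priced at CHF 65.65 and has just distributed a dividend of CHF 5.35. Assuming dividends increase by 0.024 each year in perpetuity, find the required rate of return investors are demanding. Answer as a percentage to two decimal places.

Rearranging the constant-growth DDM: r = D₁/P₀ + g.
D₁ = 5.35 × (1 + 0.024) = 5.4784.
r = 5.4784 / 65.65 + 0.024 = 0.08345 + 0.024 = 0.10745

10.74%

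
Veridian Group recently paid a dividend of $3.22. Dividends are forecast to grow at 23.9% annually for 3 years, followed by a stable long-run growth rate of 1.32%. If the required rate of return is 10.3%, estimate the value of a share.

$63.74

Two-stage DDM. Project D₁…D_3 at 0.239, terminal growth 0.0132, discount at r = 0.103.
D_1 = 3.9896
D_2 = 4.9431
D_3 = 6.1245
Terminal value at t=3: TV = D_4/(r−g) = 6.2053/(0.103−0.0132) = 69.1017
P₀ = 3.9896/(1+0.103)^1 + 4.9431/(1+0.103)^2 + 6.1245/(1+0.103)^3 + 69.1017/(1+0.103)^3 = 63.7387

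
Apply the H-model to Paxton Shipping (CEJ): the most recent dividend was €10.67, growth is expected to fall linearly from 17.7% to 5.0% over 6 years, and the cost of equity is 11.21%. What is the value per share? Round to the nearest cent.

H-model: P₀ = D₀[(1+g_L) + H(g_S−g_L)]/(r−g_L), with H = 6/2 = 3.
P₀ = 10.67 × [(1+0.05) + 3×(0.177−0.05)] / (0.1121−0.05)
   = 10.67 × 1.4310 / 0.0621 = 245.8739

€245.87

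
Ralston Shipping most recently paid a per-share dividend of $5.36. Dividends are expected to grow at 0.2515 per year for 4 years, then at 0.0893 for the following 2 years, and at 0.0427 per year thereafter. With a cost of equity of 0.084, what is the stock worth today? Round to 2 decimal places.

$293.07

Three-stage DDM. Project D₁…D_6; terminal Gordon value at t=6 with g = 0.0427; discount at r = 0.084.
D_1 = 6.7080
D_2 = 8.3951
D_3 = 10.5065
D_4 = 13.1489
D_5 = 14.3231
D_6 = 15.6021
TV_6 = 16.2683/(0.084−0.0427) = 393.9059
P₀ = Σ Dₜ/(1+r)ᵗ + TV_6/(1+r)^6 = 293.0720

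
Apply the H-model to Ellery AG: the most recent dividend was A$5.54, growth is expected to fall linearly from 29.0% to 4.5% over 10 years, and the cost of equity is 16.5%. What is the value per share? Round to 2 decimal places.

A$104.80

H-model: P₀ = D₀[(1+g_L) + H(g_S−g_L)]/(r−g_L), with H = 10/2 = 5.
P₀ = 5.54 × [(1+0.045) + 5×(0.29−0.045)] / (0.165−0.045)
   = 5.54 × 2.2700 / 0.12 = 104.7983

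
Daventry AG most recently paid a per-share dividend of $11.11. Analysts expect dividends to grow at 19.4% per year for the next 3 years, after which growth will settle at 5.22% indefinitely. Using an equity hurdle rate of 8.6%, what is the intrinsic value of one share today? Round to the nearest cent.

Two-stage DDM. Project D₁…D_3 at 0.194, terminal growth 0.0522, discount at r = 0.086.
D_1 = 13.2653
D_2 = 15.8388
D_3 = 18.9115
Terminal value at t=3: TV = D_4/(r−g) = 19.8987/(0.086−0.0522) = 588.7198
P₀ = 13.2653/(1+0.086)^1 + 15.8388/(1+0.086)^2 + 18.9115/(1+0.086)^3 + 588.7198/(1+0.086)^3 = 500.0510

$500.05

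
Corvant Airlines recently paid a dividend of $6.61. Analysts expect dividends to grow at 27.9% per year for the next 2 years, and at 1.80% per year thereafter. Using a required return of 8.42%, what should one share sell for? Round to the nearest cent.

$158.45

Two-stage DDM. Project D₁…D_2 at 0.279, terminal growth 0.018, discount at r = 0.0842.
D_1 = 8.4542
D_2 = 10.8129
Terminal value at t=2: TV = D_3/(r−g) = 11.0075/(0.0842−0.018) = 166.2771
P₀ = 8.4542/(1+0.0842)^1 + 10.8129/(1+0.0842)^2 + 166.2771/(1+0.0842)^2 = 158.4497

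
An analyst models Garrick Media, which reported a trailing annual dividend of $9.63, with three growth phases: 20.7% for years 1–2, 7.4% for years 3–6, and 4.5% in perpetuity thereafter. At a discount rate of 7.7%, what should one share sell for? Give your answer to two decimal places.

Three-stage DDM. Project D₁…D_6; terminal Gordon value at t=6 with g = 0.045; discount at r = 0.077.
D_1 = 11.6234
D_2 = 14.0295
D_3 = 15.0676
D_4 = 16.1826
D_5 = 17.3802
D_6 = 18.6663
TV_6 = 19.5063/(0.077−0.045) = 609.5710
P₀ = Σ Dₜ/(1+r)ᵗ + TV_6/(1+r)^6 = 461.5299

$461.53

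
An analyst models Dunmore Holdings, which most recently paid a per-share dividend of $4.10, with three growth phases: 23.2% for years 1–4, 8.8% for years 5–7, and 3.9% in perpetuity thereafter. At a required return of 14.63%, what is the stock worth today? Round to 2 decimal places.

$79.80

Three-stage DDM. Project D₁…D_7; terminal Gordon value at t=7 with g = 0.039; discount at r = 0.1463.
D_1 = 5.0512
D_2 = 6.2231
D_3 = 7.6668
D_4 = 9.4455
D_5 = 10.2767
D_6 = 11.1811
D_7 = 12.1650
TV_7 = 12.6395/(0.1463−0.039) = 117.7956
P₀ = Σ Dₜ/(1+r)ᵗ + TV_7/(1+r)^7 = 79.7954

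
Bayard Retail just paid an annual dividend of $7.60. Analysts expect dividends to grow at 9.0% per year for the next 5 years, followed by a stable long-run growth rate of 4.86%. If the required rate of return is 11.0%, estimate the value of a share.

Two-stage DDM. Project D₁…D_5 at 0.09, terminal growth 0.0486, discount at r = 0.11.
D_1 = 8.2840
D_2 = 9.0296
D_3 = 9.8422
D_4 = 10.7280
D_5 = 11.6935
Terminal value at t=5: TV = D_6/(r−g) = 12.2618/(0.11−0.0486) = 199.7044
P₀ = 8.2840/(1+0.11)^1 + 9.0296/(1+0.11)^2 + 9.8422/(1+0.11)^3 + 10.7280/(1+0.11)^4 + 11.6935/(1+0.11)^5 + 199.7044/(1+0.11)^5 = 154.5095

$154.51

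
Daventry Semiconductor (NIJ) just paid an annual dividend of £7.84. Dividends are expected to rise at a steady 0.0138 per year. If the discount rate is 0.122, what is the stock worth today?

Gordon growth model: P₀ = D₁/(r − g). D₁ = 7.84 × (1 + 0.0138) = 7.9482.
P₀ = 7.9482 / (0.122 − 0.0138) = 7.9482 / 0.1082 = 73.4583

£73.46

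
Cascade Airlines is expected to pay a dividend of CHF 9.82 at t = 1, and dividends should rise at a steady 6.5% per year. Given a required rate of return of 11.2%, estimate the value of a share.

CHF 208.94

Gordon growth model: P₀ = D₁/(r − g), with D₁ = 9.82 given directly.
P₀ = 9.8200 / (0.112 − 0.065) = 9.8200 / 0.047 = 208.9362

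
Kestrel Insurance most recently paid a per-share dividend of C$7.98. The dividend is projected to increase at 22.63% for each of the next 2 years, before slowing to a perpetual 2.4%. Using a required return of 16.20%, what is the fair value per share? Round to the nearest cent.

C$83.26

Two-stage DDM. Project D₁…D_2 at 0.2263, terminal growth 0.024, discount at r = 0.162.
D_1 = 9.7859
D_2 = 12.0004
Terminal value at t=2: TV = D_3/(r−g) = 12.2884/(0.162−0.024) = 89.0466
P₀ = 9.7859/(1+0.162)^1 + 12.0004/(1+0.162)^2 + 89.0466/(1+0.162)^2 = 83.2577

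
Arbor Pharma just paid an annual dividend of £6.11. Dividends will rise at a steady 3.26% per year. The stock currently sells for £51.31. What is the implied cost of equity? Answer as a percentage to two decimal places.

Rearranging the constant-growth DDM: r = D₁/P₀ + g.
D₁ = 6.11 × (1 + 0.0326) = 6.3092.
r = 6.3092 / 51.31 + 0.0326 = 0.12296 + 0.0326 = 0.15556

15.56%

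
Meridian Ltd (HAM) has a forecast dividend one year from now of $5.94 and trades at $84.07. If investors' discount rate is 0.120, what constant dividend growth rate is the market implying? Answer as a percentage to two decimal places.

4.93%

From P₀ = D₁/(r − g), the implied growth is g = r − D₁/P₀.
g = 0.12 − 5.94/84.07 = 0.12 − 0.07066 = 0.04934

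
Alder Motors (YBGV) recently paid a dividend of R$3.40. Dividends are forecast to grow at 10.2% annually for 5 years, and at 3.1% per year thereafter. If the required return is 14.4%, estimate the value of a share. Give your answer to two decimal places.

R$40.95

Two-stage DDM. Project D₁…D_5 at 0.102, terminal growth 0.031, discount at r = 0.144.
D_1 = 3.7468
D_2 = 4.1290
D_3 = 4.5501
D_4 = 5.0142
D_5 = 5.5257
Terminal value at t=5: TV = D_6/(r−g) = 5.6970/(0.144−0.031) = 50.4159
P₀ = 3.7468/(1+0.144)^1 + 4.1290/(1+0.144)^2 + 4.5501/(1+0.144)^3 + 5.0142/(1+0.144)^4 + 5.5257/(1+0.144)^5 + 50.4159/(1+0.144)^5 = 40.9466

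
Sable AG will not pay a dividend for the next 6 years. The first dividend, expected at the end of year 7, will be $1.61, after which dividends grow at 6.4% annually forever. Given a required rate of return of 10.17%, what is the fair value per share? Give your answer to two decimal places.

$23.88

Deferred-dividend DDM. At t=6 the remaining stream is a growing perpetuity with first payment D_7 = 1.61.
V_6 = D_7/(r−g) = 1.61/(0.1017−0.064) = 42.7056
P₀ = V_6/(1+r)^6 = 42.7056/(1+0.1017)^6 = 23.8839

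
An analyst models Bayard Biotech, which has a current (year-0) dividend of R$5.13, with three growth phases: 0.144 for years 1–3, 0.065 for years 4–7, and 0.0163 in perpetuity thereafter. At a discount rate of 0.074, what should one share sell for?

R$147.36

Three-stage DDM. Project D₁…D_7; terminal Gordon value at t=7 with g = 0.0163; discount at r = 0.074.
D_1 = 5.8687
D_2 = 6.7138
D_3 = 7.6806
D_4 = 8.1798
D_5 = 8.7115
D_6 = 9.2778
D_7 = 9.8808
TV_7 = 10.0419/(0.074−0.0163) = 174.0364
P₀ = Σ Dₜ/(1+r)ᵗ + TV_7/(1+r)^7 = 147.3559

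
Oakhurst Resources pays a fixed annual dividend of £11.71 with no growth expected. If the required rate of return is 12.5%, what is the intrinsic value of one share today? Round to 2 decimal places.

£93.68

Zero-growth DDM (perpetuity): P₀ = D/r = 11.71 / 0.125 = 93.6800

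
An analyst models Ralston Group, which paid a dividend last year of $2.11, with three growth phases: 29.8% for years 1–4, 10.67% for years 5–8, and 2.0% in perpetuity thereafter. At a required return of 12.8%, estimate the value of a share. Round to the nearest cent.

$58.62

Three-stage DDM. Project D₁…D_8; terminal Gordon value at t=8 with g = 0.02; discount at r = 0.128.
D_1 = 2.7388
D_2 = 3.5549
D_3 = 4.6143
D_4 = 5.9894
D_5 = 6.6284
D_6 = 7.3357
D_7 = 8.1184
D_8 = 8.9846
TV_8 = 9.1643/(0.128−0.02) = 84.8550
P₀ = Σ Dₜ/(1+r)ᵗ + TV_8/(1+r)^8 = 58.6236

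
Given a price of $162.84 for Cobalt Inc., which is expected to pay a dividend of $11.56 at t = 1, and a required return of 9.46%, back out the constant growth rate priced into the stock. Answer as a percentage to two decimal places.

From P₀ = D₁/(r − g), the implied growth is g = r − D₁/P₀.
g = 0.0946 − 11.56/162.84 = 0.0946 − 0.07099 = 0.02361

2.36%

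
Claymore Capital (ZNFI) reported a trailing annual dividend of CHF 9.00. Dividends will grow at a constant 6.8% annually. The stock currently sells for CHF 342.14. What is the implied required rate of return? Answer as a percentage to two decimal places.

Rearranging the constant-growth DDM: r = D₁/P₀ + g.
D₁ = 9.00 × (1 + 0.068) = 9.6120.
r = 9.6120 / 342.14 + 0.068 = 0.02809 + 0.068 = 0.09609

9.61%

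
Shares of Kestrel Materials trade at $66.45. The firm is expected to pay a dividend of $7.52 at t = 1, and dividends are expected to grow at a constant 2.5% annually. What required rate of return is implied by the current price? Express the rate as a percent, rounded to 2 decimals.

Rearranging the constant-growth DDM: r = D₁/P₀ + g.
r = 7.5200 / 66.45 + 0.025 = 0.11317 + 0.025 = 0.13817

13.82%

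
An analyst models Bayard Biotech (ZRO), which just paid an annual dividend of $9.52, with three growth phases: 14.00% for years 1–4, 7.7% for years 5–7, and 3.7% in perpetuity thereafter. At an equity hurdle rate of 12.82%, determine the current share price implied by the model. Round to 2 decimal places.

Three-stage DDM. Project D₁…D_7; terminal Gordon value at t=7 with g = 0.037; discount at r = 0.1282.
D_1 = 10.8528
D_2 = 12.3722
D_3 = 14.1043
D_4 = 16.0789
D_5 = 17.3170
D_6 = 18.6504
D_7 = 20.0865
TV_7 = 20.8297/(0.1282−0.037) = 228.3954
P₀ = Σ Dₜ/(1+r)ᵗ + TV_7/(1+r)^7 = 164.4097

$164.41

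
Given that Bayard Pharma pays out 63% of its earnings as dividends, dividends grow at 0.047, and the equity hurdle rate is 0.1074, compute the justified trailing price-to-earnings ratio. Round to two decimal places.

10.92

Justified trailing P/E = b(1+g)/(r−g) = 0.63×(1+0.047)/(0.1074−0.047) = 10.9207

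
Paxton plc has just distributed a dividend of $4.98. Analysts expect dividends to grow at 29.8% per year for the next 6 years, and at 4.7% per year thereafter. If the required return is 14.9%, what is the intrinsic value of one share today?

$153.03

Two-stage DDM. Project D₁…D_6 at 0.298, terminal growth 0.047, discount at r = 0.149.
D_1 = 6.4640
D_2 = 8.3903
D_3 = 10.8906
D_4 = 14.1361
D_5 = 18.3486
D_6 = 23.8165
Terminal value at t=6: TV = D_7/(r−g) = 24.9359/(0.149−0.047) = 244.4691
P₀ = 6.4640/(1+0.149)^1 + 8.3903/(1+0.149)^2 + 10.8906/(1+0.149)^3 + 14.1361/(1+0.149)^4 + 18.3486/(1+0.149)^5 + 23.8165/(1+0.149)^6 + 244.4691/(1+0.149)^6 = 153.0277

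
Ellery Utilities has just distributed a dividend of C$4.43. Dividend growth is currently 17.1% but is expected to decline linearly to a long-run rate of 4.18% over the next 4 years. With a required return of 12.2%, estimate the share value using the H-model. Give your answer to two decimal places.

H-model: P₀ = D₀[(1+g_L) + H(g_S−g_L)]/(r−g_L), with H = 4/2 = 2.
P₀ = 4.43 × [(1+0.0418) + 2×(0.171−0.0418)] / (0.122−0.0418)
   = 4.43 × 1.3002 / 0.0802 = 71.8190

C$71.82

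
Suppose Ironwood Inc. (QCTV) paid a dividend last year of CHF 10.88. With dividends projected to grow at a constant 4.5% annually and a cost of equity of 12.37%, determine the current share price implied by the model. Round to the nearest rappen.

Gordon growth model: P₀ = D₁/(r − g). D₁ = 10.88 × (1 + 0.045) = 11.3696.
P₀ = 11.3696 / (0.1237 − 0.045) = 11.3696 / 0.0787 = 144.4676

CHF 144.47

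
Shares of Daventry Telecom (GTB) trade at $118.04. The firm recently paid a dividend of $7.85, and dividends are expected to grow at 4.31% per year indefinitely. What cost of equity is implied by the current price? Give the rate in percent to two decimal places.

11.25%

Rearranging the constant-growth DDM: r = D₁/P₀ + g.
D₁ = 7.85 × (1 + 0.0431) = 8.1883.
r = 8.1883 / 118.04 + 0.0431 = 0.06937 + 0.0431 = 0.11247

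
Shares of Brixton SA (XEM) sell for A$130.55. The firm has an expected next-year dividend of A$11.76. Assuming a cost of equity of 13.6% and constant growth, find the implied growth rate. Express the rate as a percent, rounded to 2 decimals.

4.59%

From P₀ = D₁/(r − g), the implied growth is g = r − D₁/P₀.
g = 0.136 − 11.76/130.55 = 0.136 − 0.09008 = 0.04592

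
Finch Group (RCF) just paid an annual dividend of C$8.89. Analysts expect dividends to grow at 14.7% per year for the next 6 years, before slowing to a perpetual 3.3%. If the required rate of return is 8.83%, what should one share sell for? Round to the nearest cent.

C$291.96

Two-stage DDM. Project D₁…D_6 at 0.147, terminal growth 0.033, discount at r = 0.0883.
D_1 = 10.1968
D_2 = 11.6958
D_3 = 13.4150
D_4 = 15.3871
D_5 = 17.6489
D_6 = 20.2433
Terminal value at t=6: TV = D_7/(r−g) = 20.9114/(0.0883−0.033) = 378.1442
P₀ = 10.1968/(1+0.0883)^1 + 11.6958/(1+0.0883)^2 + 13.4150/(1+0.0883)^3 + 15.3871/(1+0.0883)^4 + 17.6489/(1+0.0883)^5 + 20.2433/(1+0.0883)^6 + 378.1442/(1+0.0883)^6 = 291.9618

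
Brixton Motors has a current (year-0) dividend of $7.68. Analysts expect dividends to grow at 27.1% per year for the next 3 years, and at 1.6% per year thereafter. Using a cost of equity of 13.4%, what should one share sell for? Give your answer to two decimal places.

Two-stage DDM. Project D₁…D_3 at 0.271, terminal growth 0.016, discount at r = 0.134.
D_1 = 9.7613
D_2 = 12.4066
D_3 = 15.7688
Terminal value at t=3: TV = D_4/(r−g) = 16.0211/(0.134−0.016) = 135.7718
P₀ = 9.7613/(1+0.134)^1 + 12.4066/(1+0.134)^2 + 15.7688/(1+0.134)^3 + 135.7718/(1+0.134)^3 = 122.1733

$122.17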